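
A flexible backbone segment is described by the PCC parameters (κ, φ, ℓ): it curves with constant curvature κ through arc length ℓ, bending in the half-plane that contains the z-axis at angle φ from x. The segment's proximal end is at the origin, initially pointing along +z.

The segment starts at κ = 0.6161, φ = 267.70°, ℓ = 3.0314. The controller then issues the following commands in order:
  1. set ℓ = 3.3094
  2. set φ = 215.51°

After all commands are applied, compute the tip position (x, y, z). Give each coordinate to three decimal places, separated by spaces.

-1.917 -1.368 1.448

initial: κ=0.6161, φ=267.70°, ℓ=3.0314
cmd 1: set ℓ=3.3094 → (κ,φ,ℓ)=(0.6161,267.70°,3.3094) → tip=(-0.0945,-2.3536,1.4485)
cmd 2: set φ=215.51° → (κ,φ,ℓ)=(0.6161,215.51°,3.3094) → tip=(-1.9174,-1.3682,1.4485)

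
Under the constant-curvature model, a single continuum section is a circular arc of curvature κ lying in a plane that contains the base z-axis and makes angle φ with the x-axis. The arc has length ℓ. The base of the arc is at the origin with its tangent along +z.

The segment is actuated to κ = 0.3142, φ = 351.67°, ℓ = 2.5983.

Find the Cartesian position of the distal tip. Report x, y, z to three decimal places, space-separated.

θ = κ·ℓ = 0.3142 × 2.5983 = 0.81639 rad
ρ = (1 − cos θ)/κ = (1 − 0.68486)/0.3142 = 1.00299
z = sin θ / κ = 0.72868/0.3142 = 2.31915
x = ρ cos φ = 1.00299 × cos(351.67°) = 0.99241
y = ρ sin φ = 1.00299 × sin(351.67°) = -0.14531

0.992 -0.145 2.319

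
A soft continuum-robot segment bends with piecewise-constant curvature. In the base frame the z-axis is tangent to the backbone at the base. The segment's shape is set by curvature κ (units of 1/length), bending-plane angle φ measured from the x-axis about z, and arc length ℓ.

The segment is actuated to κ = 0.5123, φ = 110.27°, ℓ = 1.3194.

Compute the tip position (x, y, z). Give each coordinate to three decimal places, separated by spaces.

-0.149 0.403 1.221

θ = κ·ℓ = 0.5123 × 1.3194 = 0.67593 rad
ρ = (1 − cos θ)/κ = (1 − 0.78013)/0.5123 = 0.42919
z = sin θ / κ = 0.62562/0.5123 = 1.22120
x = ρ cos φ = 0.42919 × cos(110.27°) = -0.14869
y = ρ sin φ = 0.42919 × sin(110.27°) = 0.40261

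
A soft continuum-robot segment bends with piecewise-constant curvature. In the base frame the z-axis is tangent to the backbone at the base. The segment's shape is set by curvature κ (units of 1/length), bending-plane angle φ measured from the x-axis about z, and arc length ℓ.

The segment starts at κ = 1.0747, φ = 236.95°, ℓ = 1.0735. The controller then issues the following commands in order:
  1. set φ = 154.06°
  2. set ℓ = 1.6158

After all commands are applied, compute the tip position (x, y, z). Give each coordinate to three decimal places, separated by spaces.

-0.975 0.474 0.918

initial: κ=1.0747, φ=236.95°, ℓ=1.0735
cmd 1: set φ=154.06° → (κ,φ,ℓ)=(1.0747,154.06°,1.0735) → tip=(-0.4978,0.2421,0.8507)
cmd 2: set ℓ=1.6158 → (κ,φ,ℓ)=(1.0747,154.06°,1.6158) → tip=(-0.9748,0.4742,0.9177)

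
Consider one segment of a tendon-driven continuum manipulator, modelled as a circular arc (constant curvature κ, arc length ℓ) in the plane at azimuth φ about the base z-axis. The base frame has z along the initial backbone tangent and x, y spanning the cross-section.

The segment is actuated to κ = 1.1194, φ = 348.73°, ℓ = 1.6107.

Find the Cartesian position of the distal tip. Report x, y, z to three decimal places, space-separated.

1.078 -0.215 0.869

θ = κ·ℓ = 1.1194 × 1.6107 = 1.80302 rad
ρ = (1 − cos θ)/κ = (1 − -0.23014)/1.1194 = 1.09893
z = sin θ / κ = 0.97316/1.1194 = 0.86936
x = ρ cos φ = 1.09893 × cos(348.73°) = 1.07774
y = ρ sin φ = 1.09893 × sin(348.73°) = -0.21477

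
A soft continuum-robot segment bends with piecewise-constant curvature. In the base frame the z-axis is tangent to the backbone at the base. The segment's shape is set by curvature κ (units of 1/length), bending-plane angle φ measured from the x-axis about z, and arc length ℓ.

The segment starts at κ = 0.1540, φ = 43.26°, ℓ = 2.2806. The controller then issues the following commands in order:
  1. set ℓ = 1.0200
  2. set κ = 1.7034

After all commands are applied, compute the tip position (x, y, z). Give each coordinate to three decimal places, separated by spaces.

initial: κ=0.1540, φ=43.26°, ℓ=2.2806
cmd 1: set ℓ=1.0200 → (κ,φ,ℓ)=(0.1540,43.26°,1.0200) → tip=(0.0582,0.0548,1.0158)
cmd 2: set κ=1.7034 → (κ,φ,ℓ)=(1.7034,43.26°,1.0200) → tip=(0.4985,0.4691,0.5789)

0.498 0.469 0.579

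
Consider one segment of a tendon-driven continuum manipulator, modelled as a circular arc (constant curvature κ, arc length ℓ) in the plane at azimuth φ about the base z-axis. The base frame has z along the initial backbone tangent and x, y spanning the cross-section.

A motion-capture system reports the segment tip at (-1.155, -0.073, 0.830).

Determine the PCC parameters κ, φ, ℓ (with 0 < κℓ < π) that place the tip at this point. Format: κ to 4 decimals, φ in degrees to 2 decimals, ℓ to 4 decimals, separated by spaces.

ρ = √(x²+y²) = √(-1.155² + -0.073²) = 1.15730
φ = atan2(y, x) mod 360° = atan2(-0.073, -1.155) = 183.6165°
|p|² = ρ² + z² = 1.15730² + 0.830² = 2.02825
κ = 2ρ / |p|² = 2×1.15730 / 2.02825 = 1.14118
θ = 2·atan2(ρ, z) = 2·atan2(1.15730, 0.830) = 1.89726 rad
ℓ = θ/κ = 1.89726/1.14118 = 1.66254

1.1412 183.62 1.6625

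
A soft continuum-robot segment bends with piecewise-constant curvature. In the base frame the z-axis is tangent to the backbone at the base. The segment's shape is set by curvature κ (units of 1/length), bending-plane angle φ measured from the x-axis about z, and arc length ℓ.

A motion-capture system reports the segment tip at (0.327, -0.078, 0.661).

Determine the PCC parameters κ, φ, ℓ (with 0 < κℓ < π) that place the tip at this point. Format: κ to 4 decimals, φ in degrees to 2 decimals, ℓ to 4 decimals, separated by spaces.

1.2226 346.58 0.7697

ρ = √(x²+y²) = √(0.327² + -0.078²) = 0.33617
φ = atan2(y, x) mod 360° = atan2(-0.078, 0.327) = 346.5838°
|p|² = ρ² + z² = 0.33617² + 0.661² = 0.54993
κ = 2ρ / |p|² = 2×0.33617 / 0.54993 = 1.22260
θ = 2·atan2(ρ, z) = 2·atan2(0.33617, 0.661) = 0.94098 rad
ℓ = θ/κ = 0.94098/1.22260 = 0.76966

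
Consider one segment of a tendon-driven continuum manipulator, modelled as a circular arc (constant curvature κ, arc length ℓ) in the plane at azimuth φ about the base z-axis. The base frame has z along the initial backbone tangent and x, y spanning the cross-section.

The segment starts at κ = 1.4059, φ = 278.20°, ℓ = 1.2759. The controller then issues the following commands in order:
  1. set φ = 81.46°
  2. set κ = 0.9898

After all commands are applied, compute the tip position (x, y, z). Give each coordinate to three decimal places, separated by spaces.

initial: κ=1.4059, φ=278.20°, ℓ=1.2759
cmd 1: set φ=81.46° → (κ,φ,ℓ)=(1.4059,81.46°,1.2759) → tip=(0.1290,0.8590,0.6937)
cmd 2: set κ=0.9898 → (κ,φ,ℓ)=(0.9898,81.46°,1.2759) → tip=(0.1046,0.6963,0.9628)

0.105 0.696 0.963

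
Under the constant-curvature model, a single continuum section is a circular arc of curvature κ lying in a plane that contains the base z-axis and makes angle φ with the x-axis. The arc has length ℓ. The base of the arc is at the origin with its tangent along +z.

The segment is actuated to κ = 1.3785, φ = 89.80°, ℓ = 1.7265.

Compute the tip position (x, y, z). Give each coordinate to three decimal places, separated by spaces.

θ = κ·ℓ = 1.3785 × 1.7265 = 2.37998 rad
ρ = (1 − cos θ)/κ = (1 − -0.72372)/1.3785 = 1.25043
z = sin θ / κ = 0.69009/1.3785 = 0.50061
x = ρ cos φ = 1.25043 × cos(89.80°) = 0.00436
y = ρ sin φ = 1.25043 × sin(89.80°) = 1.25043

0.004 1.250 0.501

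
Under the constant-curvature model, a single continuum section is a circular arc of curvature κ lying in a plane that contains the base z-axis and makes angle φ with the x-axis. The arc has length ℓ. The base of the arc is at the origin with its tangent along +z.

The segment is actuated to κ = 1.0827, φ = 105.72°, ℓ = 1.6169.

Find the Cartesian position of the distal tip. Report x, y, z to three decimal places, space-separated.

-0.295 1.048 0.909

θ = κ·ℓ = 1.0827 × 1.6169 = 1.75062 rad
ρ = (1 − cos θ)/κ = (1 − -0.17885)/1.0827 = 1.08881
z = sin θ / κ = 0.98388/1.0827 = 0.90872
x = ρ cos φ = 1.08881 × cos(105.72°) = -0.29500
y = ρ sin φ = 1.08881 × sin(105.72°) = 1.04808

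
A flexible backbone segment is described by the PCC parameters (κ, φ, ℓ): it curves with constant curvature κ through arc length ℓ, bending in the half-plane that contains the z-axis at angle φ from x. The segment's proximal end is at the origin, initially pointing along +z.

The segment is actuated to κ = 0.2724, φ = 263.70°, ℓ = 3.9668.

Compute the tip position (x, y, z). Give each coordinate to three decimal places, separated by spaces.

-0.213 -1.931 3.239

θ = κ·ℓ = 0.2724 × 3.9668 = 1.08056 rad
ρ = (1 − cos θ)/κ = (1 − 0.47084)/0.2724 = 1.94259
z = sin θ / κ = 0.88222/0.2724 = 3.23869
x = ρ cos φ = 1.94259 × cos(263.70°) = -0.21317
y = ρ sin φ = 1.94259 × sin(263.70°) = -1.93086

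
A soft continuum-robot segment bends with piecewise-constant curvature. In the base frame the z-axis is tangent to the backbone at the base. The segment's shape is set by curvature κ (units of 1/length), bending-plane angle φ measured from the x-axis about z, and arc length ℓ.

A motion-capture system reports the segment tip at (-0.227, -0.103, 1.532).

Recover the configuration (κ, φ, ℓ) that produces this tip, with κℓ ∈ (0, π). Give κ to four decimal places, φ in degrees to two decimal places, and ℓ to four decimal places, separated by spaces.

ρ = √(x²+y²) = √(-0.227² + -0.103²) = 0.24927
φ = atan2(y, x) mod 360° = atan2(-0.103, -0.227) = 204.4059°
|p|² = ρ² + z² = 0.24927² + 1.532² = 2.40916
κ = 2ρ / |p|² = 2×0.24927 / 2.40916 = 0.20694
θ = 2·atan2(ρ, z) = 2·atan2(0.24927, 1.532) = 0.32260 rad
ℓ = θ/κ = 0.32260/0.20694 = 1.55890

0.2069 204.41 1.5589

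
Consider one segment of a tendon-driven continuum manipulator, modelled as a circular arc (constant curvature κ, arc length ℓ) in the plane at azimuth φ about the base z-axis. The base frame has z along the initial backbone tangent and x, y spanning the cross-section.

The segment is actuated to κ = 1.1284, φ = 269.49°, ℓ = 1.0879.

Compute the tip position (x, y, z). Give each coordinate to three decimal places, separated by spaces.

-0.005 -0.588 0.835

θ = κ·ℓ = 1.1284 × 1.0879 = 1.22759 rad
ρ = (1 − cos θ)/κ = (1 − 0.33651)/1.1284 = 0.58799
z = sin θ / κ = 0.94168/1.1284 = 0.83453
x = ρ cos φ = 0.58799 × cos(269.49°) = -0.00523
y = ρ sin φ = 0.58799 × sin(269.49°) = -0.58797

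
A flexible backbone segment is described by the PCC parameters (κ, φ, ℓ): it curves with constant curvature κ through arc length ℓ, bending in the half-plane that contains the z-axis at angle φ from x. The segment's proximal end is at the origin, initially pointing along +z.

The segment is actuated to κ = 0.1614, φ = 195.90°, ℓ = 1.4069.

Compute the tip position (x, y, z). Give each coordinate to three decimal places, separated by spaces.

θ = κ·ℓ = 0.1614 × 1.4069 = 0.22707 rad
ρ = (1 − cos θ)/κ = (1 − 0.97433)/0.1614 = 0.15905
z = sin θ / κ = 0.22513/0.1614 = 1.39484
x = ρ cos φ = 0.15905 × cos(195.90°) = -0.15296
y = ρ sin φ = 0.15905 × sin(195.90°) = -0.04357

-0.153 -0.044 1.395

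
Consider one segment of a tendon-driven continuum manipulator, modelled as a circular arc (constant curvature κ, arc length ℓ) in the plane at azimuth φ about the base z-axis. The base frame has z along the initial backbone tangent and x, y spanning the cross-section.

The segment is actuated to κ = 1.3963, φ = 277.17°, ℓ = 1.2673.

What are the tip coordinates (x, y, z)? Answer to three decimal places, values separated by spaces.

θ = κ·ℓ = 1.3963 × 1.2673 = 1.76953 rad
ρ = (1 − cos θ)/κ = (1 − -0.19743)/1.3963 = 0.85757
z = sin θ / κ = 0.98032/1.3963 = 0.70208
x = ρ cos φ = 0.85757 × cos(277.17°) = 0.10704
y = ρ sin φ = 0.85757 × sin(277.17°) = -0.85087

0.107 -0.851 0.702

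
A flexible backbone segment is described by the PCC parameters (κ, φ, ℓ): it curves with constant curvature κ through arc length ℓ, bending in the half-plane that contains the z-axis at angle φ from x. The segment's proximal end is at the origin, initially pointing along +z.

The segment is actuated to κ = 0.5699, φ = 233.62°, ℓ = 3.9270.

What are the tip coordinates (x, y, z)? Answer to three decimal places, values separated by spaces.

-1.685 -2.287 1.378

θ = κ·ℓ = 0.5699 × 3.9270 = 2.23800 rad
ρ = (1 − cos θ)/κ = (1 − -0.61879)/0.5699 = 2.84048
z = sin θ / κ = 0.78556/0.5699 = 1.37841
x = ρ cos φ = 2.84048 × cos(233.62°) = -1.68480
y = ρ sin φ = 2.84048 × sin(233.62°) = -2.28687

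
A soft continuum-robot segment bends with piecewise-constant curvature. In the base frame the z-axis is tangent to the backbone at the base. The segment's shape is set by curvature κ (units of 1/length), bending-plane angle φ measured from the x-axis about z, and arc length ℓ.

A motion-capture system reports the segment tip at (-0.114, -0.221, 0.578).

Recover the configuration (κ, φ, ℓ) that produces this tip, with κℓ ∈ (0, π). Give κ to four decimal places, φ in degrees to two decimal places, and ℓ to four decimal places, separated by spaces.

1.2562 242.71 0.6469

ρ = √(x²+y²) = √(-0.114² + -0.221²) = 0.24867
φ = atan2(y, x) mod 360° = atan2(-0.221, -0.114) = 242.7136°
|p|² = ρ² + z² = 0.24867² + 0.578² = 0.39592
κ = 2ρ / |p|² = 2×0.24867 / 0.39592 = 1.25616
θ = 2·atan2(ρ, z) = 2·atan2(0.24867, 0.578) = 0.81258 rad
ℓ = θ/κ = 0.81258/1.25616 = 0.64687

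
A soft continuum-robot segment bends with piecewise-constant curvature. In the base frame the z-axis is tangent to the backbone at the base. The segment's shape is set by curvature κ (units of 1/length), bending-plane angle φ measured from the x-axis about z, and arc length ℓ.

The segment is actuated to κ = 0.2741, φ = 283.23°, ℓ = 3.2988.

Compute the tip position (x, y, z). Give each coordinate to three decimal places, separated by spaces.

0.319 -1.356 2.867

θ = κ·ℓ = 0.2741 × 3.2988 = 0.90420 rad
ρ = (1 − cos θ)/κ = (1 − 0.61831)/0.2741 = 1.39251
z = sin θ / κ = 0.78593/0.2741 = 2.86732
x = ρ cos φ = 1.39251 × cos(283.23°) = 0.31869
y = ρ sin φ = 1.39251 × sin(283.23°) = -1.35555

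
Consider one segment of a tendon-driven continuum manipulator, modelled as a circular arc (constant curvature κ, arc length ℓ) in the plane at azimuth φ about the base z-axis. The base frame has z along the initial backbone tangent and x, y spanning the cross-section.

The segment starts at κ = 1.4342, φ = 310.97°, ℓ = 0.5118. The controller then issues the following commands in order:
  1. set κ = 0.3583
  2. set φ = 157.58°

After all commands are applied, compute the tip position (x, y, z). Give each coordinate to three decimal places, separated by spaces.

-0.043 0.018 0.509

initial: κ=1.4342, φ=310.97°, ℓ=0.5118
cmd 1: set κ=0.3583 → (κ,φ,ℓ)=(0.3583,310.97°,0.5118) → tip=(0.0307,-0.0353,0.5089)
cmd 2: set φ=157.58° → (κ,φ,ℓ)=(0.3583,157.58°,0.5118) → tip=(-0.0433,0.0178,0.5089)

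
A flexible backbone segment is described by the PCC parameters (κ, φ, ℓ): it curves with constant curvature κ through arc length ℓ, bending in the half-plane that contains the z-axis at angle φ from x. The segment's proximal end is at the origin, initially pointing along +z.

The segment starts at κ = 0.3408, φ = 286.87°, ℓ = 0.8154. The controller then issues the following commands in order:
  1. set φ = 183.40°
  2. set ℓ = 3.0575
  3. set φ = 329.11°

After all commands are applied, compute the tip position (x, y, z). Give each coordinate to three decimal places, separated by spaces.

1.248 -0.746 2.533

initial: κ=0.3408, φ=286.87°, ℓ=0.8154
cmd 1: set φ=183.40° → (κ,φ,ℓ)=(0.3408,183.40°,0.8154) → tip=(-0.1124,-0.0067,0.8049)
cmd 2: set ℓ=3.0575 → (κ,φ,ℓ)=(0.3408,183.40°,3.0575) → tip=(-1.4514,-0.0862,2.5335)
cmd 3: set φ=329.11° → (κ,φ,ℓ)=(0.3408,329.11°,3.0575) → tip=(1.2477,-0.7464,2.5335)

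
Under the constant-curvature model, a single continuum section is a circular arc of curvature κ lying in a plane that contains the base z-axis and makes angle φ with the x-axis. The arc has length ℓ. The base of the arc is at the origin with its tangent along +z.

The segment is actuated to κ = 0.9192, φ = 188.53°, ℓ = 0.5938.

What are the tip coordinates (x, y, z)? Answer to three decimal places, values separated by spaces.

θ = κ·ℓ = 0.9192 × 0.5938 = 0.54582 rad
ρ = (1 − cos θ)/κ = (1 − 0.85470)/0.9192 = 0.15807
z = sin θ / κ = 0.51912/0.9192 = 0.56475
x = ρ cos φ = 0.15807 × cos(188.53°) = -0.15632
y = ρ sin φ = 0.15807 × sin(188.53°) = -0.02345

-0.156 -0.023 0.565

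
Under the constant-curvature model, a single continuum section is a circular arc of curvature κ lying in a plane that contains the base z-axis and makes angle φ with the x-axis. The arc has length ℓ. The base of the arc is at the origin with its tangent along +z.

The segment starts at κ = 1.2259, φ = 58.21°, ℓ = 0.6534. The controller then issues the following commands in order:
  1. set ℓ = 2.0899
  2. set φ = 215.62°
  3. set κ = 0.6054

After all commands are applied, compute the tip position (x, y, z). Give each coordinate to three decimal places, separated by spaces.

initial: κ=1.2259, φ=58.21°, ℓ=0.6534
cmd 1: set ℓ=2.0899 → (κ,φ,ℓ)=(1.2259,58.21°,2.0899) → tip=(0.7893,1.2735,0.4468)
cmd 2: set φ=215.62° → (κ,φ,ℓ)=(1.2259,215.62°,2.0899) → tip=(-1.2179,-0.8726,0.4468)
cmd 3: set κ=0.6054 → (κ,φ,ℓ)=(0.6054,215.62°,2.0899) → tip=(-0.9388,-0.6726,1.5753)

-0.939 -0.673 1.575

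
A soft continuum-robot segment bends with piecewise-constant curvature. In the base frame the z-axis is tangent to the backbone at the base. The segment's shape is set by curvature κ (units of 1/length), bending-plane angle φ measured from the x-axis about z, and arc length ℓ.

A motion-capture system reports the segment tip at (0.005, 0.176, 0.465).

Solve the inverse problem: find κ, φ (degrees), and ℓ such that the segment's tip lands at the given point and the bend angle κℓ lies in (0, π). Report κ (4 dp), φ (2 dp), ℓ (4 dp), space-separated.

1.4244 88.37 0.5082

ρ = √(x²+y²) = √(0.005² + 0.176²) = 0.17607
φ = atan2(y, x) mod 360° = atan2(0.176, 0.005) = 88.3727°
|p|² = ρ² + z² = 0.17607² + 0.465² = 0.24723
κ = 2ρ / |p|² = 2×0.17607 / 0.24723 = 1.42437
θ = 2·atan2(ρ, z) = 2·atan2(0.17607, 0.465) = 0.72393 rad
ℓ = θ/κ = 0.72393/1.42437 = 0.50824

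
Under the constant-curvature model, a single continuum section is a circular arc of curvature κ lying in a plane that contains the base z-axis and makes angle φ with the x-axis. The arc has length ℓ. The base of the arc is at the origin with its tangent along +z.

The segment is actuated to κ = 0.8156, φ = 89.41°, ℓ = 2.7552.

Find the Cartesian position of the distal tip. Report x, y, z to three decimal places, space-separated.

θ = κ·ℓ = 0.8156 × 2.7552 = 2.24714 rad
ρ = (1 − cos θ)/κ = (1 − -0.62595)/0.8156 = 1.99356
z = sin θ / κ = 0.77987/0.8156 = 0.95619
x = ρ cos φ = 1.99356 × cos(89.41°) = 0.02053
y = ρ sin φ = 1.99356 × sin(89.41°) = 1.99345

0.021 1.993 0.956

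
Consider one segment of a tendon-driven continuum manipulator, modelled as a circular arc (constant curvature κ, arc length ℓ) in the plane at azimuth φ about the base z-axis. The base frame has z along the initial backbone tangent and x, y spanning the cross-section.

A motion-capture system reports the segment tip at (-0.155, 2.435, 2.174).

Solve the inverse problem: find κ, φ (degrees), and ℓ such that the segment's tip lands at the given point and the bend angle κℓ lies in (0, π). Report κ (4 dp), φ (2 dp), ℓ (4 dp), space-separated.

0.4569 93.64 3.6897

ρ = √(x²+y²) = √(-0.155² + 2.435²) = 2.43993
φ = atan2(y, x) mod 360° = atan2(2.435, -0.155) = 93.6423°
|p|² = ρ² + z² = 2.43993² + 2.174² = 10.67953
κ = 2ρ / |p|² = 2×2.43993 / 10.67953 = 0.45694
θ = 2·atan2(ρ, z) = 2·atan2(2.43993, 2.174) = 1.68594 rad
ℓ = θ/κ = 1.68594/0.45694 = 3.68967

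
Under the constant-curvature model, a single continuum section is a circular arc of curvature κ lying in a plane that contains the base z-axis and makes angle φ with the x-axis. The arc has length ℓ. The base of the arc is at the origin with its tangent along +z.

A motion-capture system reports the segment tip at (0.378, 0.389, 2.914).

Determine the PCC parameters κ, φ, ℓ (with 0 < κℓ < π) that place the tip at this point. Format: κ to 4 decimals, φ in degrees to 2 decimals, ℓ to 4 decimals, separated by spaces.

0.1235 45.82 2.9808

ρ = √(x²+y²) = √(0.378² + 0.389²) = 0.54241
φ = atan2(y, x) mod 360° = atan2(0.389, 0.378) = 45.8217°
|p|² = ρ² + z² = 0.54241² + 2.914² = 8.78560
κ = 2ρ / |p|² = 2×0.54241 / 8.78560 = 0.12348
θ = 2·atan2(ρ, z) = 2·atan2(0.54241, 2.914) = 0.36806 rad
ℓ = θ/κ = 0.36806/0.12348 = 2.98085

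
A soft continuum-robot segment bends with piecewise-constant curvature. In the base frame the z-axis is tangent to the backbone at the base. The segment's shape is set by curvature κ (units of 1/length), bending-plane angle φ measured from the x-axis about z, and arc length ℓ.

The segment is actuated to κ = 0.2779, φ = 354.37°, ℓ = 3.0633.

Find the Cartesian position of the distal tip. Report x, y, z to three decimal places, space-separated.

θ = κ·ℓ = 0.2779 × 3.0633 = 0.85129 rad
ρ = (1 − cos θ)/κ = (1 − 0.65901)/0.2779 = 1.22701
z = sin θ / κ = 0.75213/0.2779 = 2.70648
x = ρ cos φ = 1.22701 × cos(354.37°) = 1.22110
y = ρ sin φ = 1.22701 × sin(354.37°) = -0.12038

1.221 -0.120 2.706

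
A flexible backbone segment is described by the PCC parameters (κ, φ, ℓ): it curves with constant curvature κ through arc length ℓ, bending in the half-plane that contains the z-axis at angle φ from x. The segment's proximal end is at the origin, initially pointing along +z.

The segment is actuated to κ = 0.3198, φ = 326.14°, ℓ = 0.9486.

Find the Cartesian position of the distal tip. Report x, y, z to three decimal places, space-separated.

θ = κ·ℓ = 0.3198 × 0.9486 = 0.30336 rad
ρ = (1 − cos θ)/κ = (1 − 0.95434)/0.3198 = 0.14278
z = sin θ / κ = 0.29873/0.3198 = 0.93412
x = ρ cos φ = 0.14278 × cos(326.14°) = 0.11857
y = ρ sin φ = 0.14278 × sin(326.14°) = -0.07955

0.119 -0.080 0.934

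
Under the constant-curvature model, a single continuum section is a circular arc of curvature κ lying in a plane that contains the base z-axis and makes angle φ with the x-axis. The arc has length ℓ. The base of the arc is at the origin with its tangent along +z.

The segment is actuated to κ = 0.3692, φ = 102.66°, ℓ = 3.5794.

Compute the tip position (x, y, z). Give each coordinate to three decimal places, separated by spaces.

θ = κ·ℓ = 0.3692 × 3.5794 = 1.32151 rad
ρ = (1 − cos θ)/κ = (1 − 0.24671)/0.3692 = 2.04034
z = sin θ / κ = 0.96909/0.3692 = 2.62484
x = ρ cos φ = 2.04034 × cos(102.66°) = -0.44717
y = ρ sin φ = 2.04034 × sin(102.66°) = 1.99073

-0.447 1.991 2.625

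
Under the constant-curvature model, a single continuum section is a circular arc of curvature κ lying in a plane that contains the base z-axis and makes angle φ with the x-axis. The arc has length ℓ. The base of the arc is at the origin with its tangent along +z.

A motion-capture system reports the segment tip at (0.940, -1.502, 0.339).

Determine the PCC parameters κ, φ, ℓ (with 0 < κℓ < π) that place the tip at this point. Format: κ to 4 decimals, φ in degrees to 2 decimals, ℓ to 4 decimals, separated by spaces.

1.0889 302.04 2.5379

ρ = √(x²+y²) = √(0.940² + -1.502²) = 1.77189
φ = atan2(y, x) mod 360° = atan2(-1.502, 0.940) = 302.0397°
|p|² = ρ² + z² = 1.77189² + 0.339² = 3.25452
κ = 2ρ / |p|² = 2×1.77189 / 3.25452 = 1.08888
θ = 2·atan2(ρ, z) = 2·atan2(1.77189, 0.339) = 2.76352 rad
ℓ = θ/κ = 2.76352/1.08888 = 2.53795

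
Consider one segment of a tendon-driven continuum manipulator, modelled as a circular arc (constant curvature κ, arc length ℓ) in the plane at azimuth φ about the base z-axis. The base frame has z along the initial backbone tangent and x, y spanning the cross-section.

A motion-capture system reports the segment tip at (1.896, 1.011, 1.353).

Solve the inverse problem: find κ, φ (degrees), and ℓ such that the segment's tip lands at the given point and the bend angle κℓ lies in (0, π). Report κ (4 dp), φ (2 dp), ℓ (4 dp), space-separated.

0.6665 28.07 3.0272

ρ = √(x²+y²) = √(1.896² + 1.011²) = 2.14871
φ = atan2(y, x) mod 360° = atan2(1.011, 1.896) = 28.0678°
|p|² = ρ² + z² = 2.14871² + 1.353² = 6.44755
κ = 2ρ / |p|² = 2×2.14871 / 6.44755 = 0.66652
θ = 2·atan2(ρ, z) = 2·atan2(2.14871, 1.353) = 2.01768 rad
ℓ = θ/κ = 2.01768/0.66652 = 3.02718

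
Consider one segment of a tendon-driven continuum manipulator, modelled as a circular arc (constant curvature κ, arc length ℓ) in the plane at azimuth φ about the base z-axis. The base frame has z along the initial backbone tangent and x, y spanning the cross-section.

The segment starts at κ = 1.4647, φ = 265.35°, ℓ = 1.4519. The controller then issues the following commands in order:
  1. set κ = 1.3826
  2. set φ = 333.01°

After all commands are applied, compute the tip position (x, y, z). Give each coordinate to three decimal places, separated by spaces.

initial: κ=1.4647, φ=265.35°, ℓ=1.4519
cmd 1: set κ=1.3826 → (κ,φ,ℓ)=(1.3826,265.35°,1.4519) → tip=(-0.0834,-1.0257,0.6554)
cmd 2: set φ=333.01° → (κ,φ,ℓ)=(1.3826,333.01°,1.4519) → tip=(0.9170,-0.4671,0.6554)

0.917 -0.467 0.655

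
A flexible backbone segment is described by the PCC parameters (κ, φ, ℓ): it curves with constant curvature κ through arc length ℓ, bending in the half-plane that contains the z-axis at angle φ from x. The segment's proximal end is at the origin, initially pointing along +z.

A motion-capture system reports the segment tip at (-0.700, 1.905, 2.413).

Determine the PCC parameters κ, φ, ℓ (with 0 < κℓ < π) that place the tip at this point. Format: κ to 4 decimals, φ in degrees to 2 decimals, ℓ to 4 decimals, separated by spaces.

ρ = √(x²+y²) = √(-0.700² + 1.905²) = 2.02954
φ = atan2(y, x) mod 360° = atan2(1.905, -0.700) = 110.1761°
|p|² = ρ² + z² = 2.02954² + 2.413² = 9.94159
κ = 2ρ / |p|² = 2×2.02954 / 9.94159 = 0.40829
θ = 2·atan2(ρ, z) = 2·atan2(2.02954, 2.413) = 1.39859 rad
ℓ = θ/κ = 1.39859/0.40829 = 3.42547

0.4083 110.18 3.4255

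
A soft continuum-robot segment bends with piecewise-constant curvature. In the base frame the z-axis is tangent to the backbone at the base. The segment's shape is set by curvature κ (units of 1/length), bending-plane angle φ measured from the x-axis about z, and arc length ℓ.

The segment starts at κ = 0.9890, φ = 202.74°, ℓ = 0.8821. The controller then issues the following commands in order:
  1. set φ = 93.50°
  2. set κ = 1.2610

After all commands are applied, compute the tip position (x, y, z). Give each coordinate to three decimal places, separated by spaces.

-0.027 0.441 0.711

initial: κ=0.9890, φ=202.74°, ℓ=0.8821
cmd 1: set φ=93.50° → (κ,φ,ℓ)=(0.9890,93.50°,0.8821) → tip=(-0.0220,0.3603,0.7744)
cmd 2: set κ=1.2610 → (κ,φ,ℓ)=(1.2610,93.50°,0.8821) → tip=(-0.0270,0.4412,0.7111)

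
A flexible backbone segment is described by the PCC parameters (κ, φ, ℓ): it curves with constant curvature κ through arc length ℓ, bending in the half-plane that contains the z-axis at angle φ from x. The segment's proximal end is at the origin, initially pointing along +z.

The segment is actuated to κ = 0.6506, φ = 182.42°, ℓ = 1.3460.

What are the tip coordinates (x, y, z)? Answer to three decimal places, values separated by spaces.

θ = κ·ℓ = 0.6506 × 1.3460 = 0.87571 rad
ρ = (1 − cos θ)/κ = (1 − 0.64045)/0.6506 = 0.55264
z = sin θ / κ = 0.76800/0.6506 = 1.18044
x = ρ cos φ = 0.55264 × cos(182.42°) = -0.55215
y = ρ sin φ = 0.55264 × sin(182.42°) = -0.02333

-0.552 -0.023 1.180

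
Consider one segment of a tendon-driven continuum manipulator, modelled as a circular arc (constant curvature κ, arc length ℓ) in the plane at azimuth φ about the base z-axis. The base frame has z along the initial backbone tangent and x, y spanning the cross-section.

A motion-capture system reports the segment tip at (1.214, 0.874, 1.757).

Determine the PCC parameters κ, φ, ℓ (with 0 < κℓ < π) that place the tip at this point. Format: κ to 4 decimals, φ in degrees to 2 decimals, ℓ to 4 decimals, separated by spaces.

0.5619 35.75 2.5106

ρ = √(x²+y²) = √(1.214² + 0.874²) = 1.49589
φ = atan2(y, x) mod 360° = atan2(0.874, 1.214) = 35.7514°
|p|² = ρ² + z² = 1.49589² + 1.757² = 5.32472
κ = 2ρ / |p|² = 2×1.49589 / 5.32472 = 0.56186
θ = 2·atan2(ρ, z) = 2·atan2(1.49589, 1.757) = 1.41060 rad
ℓ = θ/κ = 1.41060/0.56186 = 2.51056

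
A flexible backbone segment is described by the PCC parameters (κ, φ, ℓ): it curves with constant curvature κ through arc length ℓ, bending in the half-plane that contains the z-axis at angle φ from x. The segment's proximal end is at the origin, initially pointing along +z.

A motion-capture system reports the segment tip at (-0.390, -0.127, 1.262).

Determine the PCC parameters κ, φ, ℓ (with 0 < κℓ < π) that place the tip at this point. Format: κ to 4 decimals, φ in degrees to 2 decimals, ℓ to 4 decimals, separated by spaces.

ρ = √(x²+y²) = √(-0.390² + -0.127²) = 0.41016
φ = atan2(y, x) mod 360° = atan2(-0.127, -0.390) = 198.0374°
|p|² = ρ² + z² = 0.41016² + 1.262² = 1.76087
κ = 2ρ / |p|² = 2×0.41016 / 1.76087 = 0.46586
θ = 2·atan2(ρ, z) = 2·atan2(0.41016, 1.262) = 0.62847 rad
ℓ = θ/κ = 0.62847/0.46586 = 1.34907

0.4659 198.04 1.3491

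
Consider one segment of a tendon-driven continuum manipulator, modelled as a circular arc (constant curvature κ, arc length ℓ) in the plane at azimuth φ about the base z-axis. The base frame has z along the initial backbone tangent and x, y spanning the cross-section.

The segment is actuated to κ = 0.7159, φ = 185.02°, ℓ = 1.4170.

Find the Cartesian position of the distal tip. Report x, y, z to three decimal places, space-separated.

θ = κ·ℓ = 0.7159 × 1.4170 = 1.01443 rad
ρ = (1 − cos θ)/κ = (1 − 0.52810)/0.7159 = 0.65916
z = sin θ / κ = 0.84918/0.7159 = 1.18617
x = ρ cos φ = 0.65916 × cos(185.02°) = -0.65664
y = ρ sin φ = 0.65916 × sin(185.02°) = -0.05768

-0.657 -0.058 1.186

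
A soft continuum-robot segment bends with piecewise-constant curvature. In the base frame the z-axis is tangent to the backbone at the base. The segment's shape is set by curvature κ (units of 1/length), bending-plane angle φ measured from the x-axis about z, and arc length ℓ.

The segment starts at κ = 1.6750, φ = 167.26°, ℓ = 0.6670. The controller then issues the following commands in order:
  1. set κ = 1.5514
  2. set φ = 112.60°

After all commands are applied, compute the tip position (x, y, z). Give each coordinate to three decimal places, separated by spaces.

initial: κ=1.6750, φ=167.26°, ℓ=0.6670
cmd 1: set κ=1.5514 → (κ,φ,ℓ)=(1.5514,167.26°,0.6670) → tip=(-0.3076,0.0696,0.5542)
cmd 2: set φ=112.60° → (κ,φ,ℓ)=(1.5514,112.60°,0.6670) → tip=(-0.1212,0.2912,0.5542)

-0.121 0.291 0.554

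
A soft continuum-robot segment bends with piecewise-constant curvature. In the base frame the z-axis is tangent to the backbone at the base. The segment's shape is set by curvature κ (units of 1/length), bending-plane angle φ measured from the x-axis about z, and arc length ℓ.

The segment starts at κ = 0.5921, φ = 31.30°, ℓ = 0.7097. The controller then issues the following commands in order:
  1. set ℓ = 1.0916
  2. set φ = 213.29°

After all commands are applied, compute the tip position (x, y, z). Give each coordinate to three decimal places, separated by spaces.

initial: κ=0.5921, φ=31.30°, ℓ=0.7097
cmd 1: set ℓ=1.0916 → (κ,φ,ℓ)=(0.5921,31.30°,1.0916) → tip=(0.2911,0.1770,1.0172)
cmd 2: set φ=213.29° → (κ,φ,ℓ)=(0.5921,213.29°,1.0916) → tip=(-0.2848,-0.1870,1.0172)

-0.285 -0.187 1.017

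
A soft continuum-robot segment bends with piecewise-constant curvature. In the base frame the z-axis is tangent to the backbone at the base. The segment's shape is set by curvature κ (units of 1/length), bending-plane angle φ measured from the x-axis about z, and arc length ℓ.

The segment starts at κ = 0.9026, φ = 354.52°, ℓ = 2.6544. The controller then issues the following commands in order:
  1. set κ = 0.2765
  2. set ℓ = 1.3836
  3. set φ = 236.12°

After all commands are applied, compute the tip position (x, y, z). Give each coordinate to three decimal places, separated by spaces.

initial: κ=0.9026, φ=354.52°, ℓ=2.6544
cmd 1: set κ=0.2765 → (κ,φ,ℓ)=(0.2765,354.52°,2.6544) → tip=(0.9269,-0.0889,2.4224)
cmd 2: set ℓ=1.3836 → (κ,φ,ℓ)=(0.2765,354.52°,1.3836) → tip=(0.2603,-0.0250,1.3501)
cmd 3: set φ=236.12° → (κ,φ,ℓ)=(0.2765,236.12°,1.3836) → tip=(-0.1457,-0.2171,1.3501)

-0.146 -0.217 1.350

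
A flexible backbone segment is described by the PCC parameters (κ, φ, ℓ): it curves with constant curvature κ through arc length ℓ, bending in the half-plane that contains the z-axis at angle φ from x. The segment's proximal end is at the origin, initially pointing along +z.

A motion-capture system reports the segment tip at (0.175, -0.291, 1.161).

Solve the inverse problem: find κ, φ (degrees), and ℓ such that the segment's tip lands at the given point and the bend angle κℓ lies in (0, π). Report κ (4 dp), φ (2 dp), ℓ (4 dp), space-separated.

0.4641 301.02 1.2261

ρ = √(x²+y²) = √(0.175² + -0.291²) = 0.33957
φ = atan2(y, x) mod 360° = atan2(-0.291, 0.175) = 301.0216°
|p|² = ρ² + z² = 0.33957² + 1.161² = 1.46323
κ = 2ρ / |p|² = 2×0.33957 / 1.46323 = 0.46413
θ = 2·atan2(ρ, z) = 2·atan2(0.33957, 1.161) = 0.56908 rad
ℓ = θ/κ = 0.56908/0.46413 = 1.22612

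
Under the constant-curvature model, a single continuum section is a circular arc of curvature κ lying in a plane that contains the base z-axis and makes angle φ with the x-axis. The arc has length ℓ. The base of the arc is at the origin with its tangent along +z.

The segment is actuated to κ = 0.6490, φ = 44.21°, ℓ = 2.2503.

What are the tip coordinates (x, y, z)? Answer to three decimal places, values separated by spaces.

θ = κ·ℓ = 0.6490 × 2.2503 = 1.46044 rad
ρ = (1 − cos θ)/κ = (1 − 0.11013)/0.6490 = 1.37114
z = sin θ / κ = 0.99392/0.6490 = 1.53146
x = ρ cos φ = 1.37114 × cos(44.21°) = 0.98282
y = ρ sin φ = 1.37114 × sin(44.21°) = 0.95609

0.983 0.956 1.531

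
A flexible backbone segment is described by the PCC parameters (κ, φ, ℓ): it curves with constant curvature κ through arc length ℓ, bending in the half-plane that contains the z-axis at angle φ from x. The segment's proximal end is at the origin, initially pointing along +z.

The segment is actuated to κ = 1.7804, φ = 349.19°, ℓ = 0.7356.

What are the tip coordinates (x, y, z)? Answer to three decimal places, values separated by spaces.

0.409 -0.078 0.543

θ = κ·ℓ = 1.7804 × 0.7356 = 1.30966 rad
ρ = (1 − cos θ)/κ = (1 − 0.25818)/1.7804 = 0.41666
z = sin θ / κ = 0.96610/1.7804 = 0.54263
x = ρ cos φ = 0.41666 × cos(349.19°) = 0.40927
y = ρ sin φ = 0.41666 × sin(349.19°) = -0.07815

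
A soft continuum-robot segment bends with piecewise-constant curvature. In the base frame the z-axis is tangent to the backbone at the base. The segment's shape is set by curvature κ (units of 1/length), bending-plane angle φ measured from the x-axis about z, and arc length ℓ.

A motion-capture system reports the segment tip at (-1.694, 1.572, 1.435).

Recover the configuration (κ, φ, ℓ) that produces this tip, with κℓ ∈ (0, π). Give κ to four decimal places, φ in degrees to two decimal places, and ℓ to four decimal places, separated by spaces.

ρ = √(x²+y²) = √(-1.694² + 1.572²) = 2.31102
φ = atan2(y, x) mod 360° = atan2(1.572, -1.694) = 137.1393°
|p|² = ρ² + z² = 2.31102² + 1.435² = 7.40005
κ = 2ρ / |p|² = 2×2.31102 / 7.40005 = 0.62460
θ = 2·atan2(ρ, z) = 2·atan2(2.31102, 1.435) = 2.03025 rad
ℓ = θ/κ = 2.03025/0.62460 = 3.25049

0.6246 137.14 3.2505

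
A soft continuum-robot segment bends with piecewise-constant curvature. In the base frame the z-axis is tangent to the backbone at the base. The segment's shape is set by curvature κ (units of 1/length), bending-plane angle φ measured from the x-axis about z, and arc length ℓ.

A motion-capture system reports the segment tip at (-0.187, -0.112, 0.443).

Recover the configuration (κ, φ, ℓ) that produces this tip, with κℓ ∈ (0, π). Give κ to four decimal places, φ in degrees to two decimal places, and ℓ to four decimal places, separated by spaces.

1.7884 210.92 0.5114

ρ = √(x²+y²) = √(-0.187² + -0.112²) = 0.21797
φ = atan2(y, x) mod 360° = atan2(-0.112, -0.187) = 210.9187°
|p|² = ρ² + z² = 0.21797² + 0.443² = 0.24376
κ = 2ρ / |p|² = 2×0.21797 / 0.24376 = 1.78842
θ = 2·atan2(ρ, z) = 2·atan2(0.21797, 0.443) = 0.91452 rad
ℓ = θ/κ = 0.91452/1.78842 = 0.51136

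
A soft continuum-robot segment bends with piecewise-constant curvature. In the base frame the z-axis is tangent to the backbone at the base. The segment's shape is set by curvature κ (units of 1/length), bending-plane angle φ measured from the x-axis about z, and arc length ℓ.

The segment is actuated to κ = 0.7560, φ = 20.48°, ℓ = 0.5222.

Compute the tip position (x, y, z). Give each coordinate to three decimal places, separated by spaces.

θ = κ·ℓ = 0.7560 × 0.5222 = 0.39478 rad
ρ = (1 − cos θ)/κ = (1 − 0.92308)/0.7560 = 0.10175
z = sin θ / κ = 0.38461/0.7560 = 0.50874
x = ρ cos φ = 0.10175 × cos(20.48°) = 0.09532
y = ρ sin φ = 0.10175 × sin(20.48°) = 0.03560

0.095 0.036 0.509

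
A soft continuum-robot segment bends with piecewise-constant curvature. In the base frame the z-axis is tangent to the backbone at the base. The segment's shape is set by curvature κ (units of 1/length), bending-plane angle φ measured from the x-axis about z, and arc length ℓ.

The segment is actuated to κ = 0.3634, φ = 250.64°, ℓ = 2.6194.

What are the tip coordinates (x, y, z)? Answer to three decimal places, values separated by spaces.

-0.383 -1.090 2.241

θ = κ·ℓ = 0.3634 × 2.6194 = 0.95189 rad
ρ = (1 − cos θ)/κ = (1 − 0.58014)/0.3634 = 1.15535
z = sin θ / κ = 0.81451/0.3634 = 2.24137
x = ρ cos φ = 1.15535 × cos(250.64°) = -0.38300
y = ρ sin φ = 1.15535 × sin(250.64°) = -1.09002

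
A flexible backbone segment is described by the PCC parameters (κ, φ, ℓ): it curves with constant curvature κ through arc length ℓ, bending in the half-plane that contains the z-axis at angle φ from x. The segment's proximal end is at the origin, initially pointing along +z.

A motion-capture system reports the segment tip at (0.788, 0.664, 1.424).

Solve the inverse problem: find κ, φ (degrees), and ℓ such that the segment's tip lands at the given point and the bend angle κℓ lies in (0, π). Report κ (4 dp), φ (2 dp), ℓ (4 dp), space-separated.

0.6670 40.12 1.8782

ρ = √(x²+y²) = √(0.788² + 0.664²) = 1.03046
φ = atan2(y, x) mod 360° = atan2(0.664, 0.788) = 40.1188°
|p|² = ρ² + z² = 1.03046² + 1.424² = 3.08962
κ = 2ρ / |p|² = 2×1.03046 / 3.08962 = 0.66704
θ = 2·atan2(ρ, z) = 2·atan2(1.03046, 1.424) = 1.25283 rad
ℓ = θ/κ = 1.25283/0.66704 = 1.87817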